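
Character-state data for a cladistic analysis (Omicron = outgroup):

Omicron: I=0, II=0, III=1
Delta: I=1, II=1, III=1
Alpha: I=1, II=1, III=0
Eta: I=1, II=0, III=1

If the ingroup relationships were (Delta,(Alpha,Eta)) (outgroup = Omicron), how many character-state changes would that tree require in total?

Map each character onto (Delta,(Alpha,Eta)) (rooted by Omicron) and count the minimum state changes it requires (Fitch parsimony):
I: 1; II: 2; III: 1.
Total tree length = 4.

4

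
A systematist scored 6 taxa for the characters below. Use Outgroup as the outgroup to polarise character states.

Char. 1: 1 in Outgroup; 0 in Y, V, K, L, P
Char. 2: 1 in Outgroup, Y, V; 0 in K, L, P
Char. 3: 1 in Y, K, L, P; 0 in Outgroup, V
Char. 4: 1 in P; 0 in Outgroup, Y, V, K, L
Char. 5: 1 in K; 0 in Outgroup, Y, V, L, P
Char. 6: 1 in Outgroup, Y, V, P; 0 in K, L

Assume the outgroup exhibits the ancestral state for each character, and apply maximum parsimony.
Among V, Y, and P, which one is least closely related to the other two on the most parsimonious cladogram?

V

Character polarity is set by the outgroup: the derived state is whichever differs from the outgroup's state, so for Char. 1, Char. 2, Char. 6 the derived state is '0', and for the remaining characters it is '1'.
Char. 1 (derived state '0') is shared by all ingroup taxa — unites the whole ingroup.
Char. 2: derived state '0' in K, L, and P only — synapomorphy for {K, L, P}.
Char. 3: derived state '1' in K, L, P, and Y only — synapomorphy for {K, L, P, Y}.
Char. 4: derived state '1' in P only — an autapomorphy, so it tells us nothing about relationships among taxa.
Char. 5 (derived state '1') is unique to K (autapomorphy; uninformative for grouping).
Only K and L show the derived state '0' for Char. 6, supporting them as a clade.
Most parsimonious ingroup topology: ((Y,((K,L),P)),V).
P and Y share a more recent common ancestor with each other than either does with V, so V is the least closely related of the three.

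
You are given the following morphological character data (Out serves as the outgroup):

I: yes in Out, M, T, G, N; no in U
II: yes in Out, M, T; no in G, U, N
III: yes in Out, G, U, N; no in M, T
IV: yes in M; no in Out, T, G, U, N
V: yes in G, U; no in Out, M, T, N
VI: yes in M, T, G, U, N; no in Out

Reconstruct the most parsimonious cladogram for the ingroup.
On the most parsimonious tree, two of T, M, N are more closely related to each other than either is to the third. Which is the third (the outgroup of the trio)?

N

Character polarity is set by the outgroup: the derived state is whichever differs from the outgroup's state, so for I, II, III the derived state is 'no', and for the remaining characters it is 'yes'.
I (derived state 'no') is unique to U (autapomorphy; uninformative for grouping).
II: derived state 'no' in G, N, and U only — synapomorphy for {G, N, U}.
Only M and T show the derived state 'no' for III, supporting them as a clade.
IV: derived state 'yes' in M only — an autapomorphy, so it tells us nothing about relationships among taxa.
V (derived state 'yes') is shared by G and U — a synapomorphy uniting that clade.
All ingroup taxa share the derived state 'yes' for VI; it defines the ingroup but does not resolve relationships within it.
Most parsimonious ingroup topology: ((M,T),((G,U),N)).
T and M share a more recent common ancestor with each other than either does with N, so N is the least closely related of the three.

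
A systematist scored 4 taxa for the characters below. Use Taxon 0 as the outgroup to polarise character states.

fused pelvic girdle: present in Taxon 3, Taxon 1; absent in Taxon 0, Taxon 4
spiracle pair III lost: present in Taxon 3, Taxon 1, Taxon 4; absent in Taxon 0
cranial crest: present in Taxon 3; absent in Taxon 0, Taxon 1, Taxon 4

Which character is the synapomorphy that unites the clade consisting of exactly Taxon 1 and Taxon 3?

fused pelvic girdle

The outgroup has state 'absent' for every character, so 'present' is the derived state throughout.
fused pelvic girdle: derived state 'present' in Taxon 1 and Taxon 3 only — synapomorphy for {Taxon 1, Taxon 3}.
All ingroup taxa share the derived state 'present' for spiracle pair III lost; it defines the ingroup but does not resolve relationships within it.
cranial crest: derived state 'present' in Taxon 3 only — an autapomorphy, so it tells us nothing about relationships among taxa.
Most parsimonious ingroup topology: ((Taxon 3,Taxon 1),Taxon 4).
The clade {Taxon 1, Taxon 3} is supported by fused pelvic girdle: its derived state 'present' occurs in exactly those taxa and in no other taxon (including the outgroup).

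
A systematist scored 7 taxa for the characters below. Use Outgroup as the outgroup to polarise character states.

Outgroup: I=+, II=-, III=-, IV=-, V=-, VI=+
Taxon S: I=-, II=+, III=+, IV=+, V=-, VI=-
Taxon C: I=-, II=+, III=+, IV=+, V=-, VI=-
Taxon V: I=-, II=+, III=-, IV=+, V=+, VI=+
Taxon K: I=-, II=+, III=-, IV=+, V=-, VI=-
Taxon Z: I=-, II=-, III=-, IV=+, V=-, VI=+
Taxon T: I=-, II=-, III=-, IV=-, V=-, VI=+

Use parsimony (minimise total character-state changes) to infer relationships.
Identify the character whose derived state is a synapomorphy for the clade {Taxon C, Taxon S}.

Character polarity is set by the outgroup: the derived state is whichever differs from the outgroup's state, so for I, VI the derived state is '-', and for the remaining characters it is '+'.
All ingroup taxa share the derived state '-' for I; it defines the ingroup but does not resolve relationships within it.
II: derived state '+' in Taxon C, Taxon K, Taxon S, and Taxon V only — synapomorphy for {Taxon C, Taxon K, Taxon S, Taxon V}.
III (derived state '+') is shared by Taxon C and Taxon S — a synapomorphy uniting that clade.
Only Taxon C, Taxon K, Taxon S, Taxon V, and Taxon Z show the derived state '+' for IV, supporting them as a clade.
V (derived state '+') is unique to Taxon V (autapomorphy; uninformative for grouping).
Only Taxon C, Taxon K, and Taxon S show the derived state '-' for VI, supporting them as a clade.
Most parsimonious ingroup topology: (((((Taxon S,Taxon C),Taxon K),Taxon V),Taxon Z),Taxon T).
The clade {Taxon C, Taxon S} is supported by III: its derived state '+' occurs in exactly those taxa and in no other taxon (including the outgroup).

III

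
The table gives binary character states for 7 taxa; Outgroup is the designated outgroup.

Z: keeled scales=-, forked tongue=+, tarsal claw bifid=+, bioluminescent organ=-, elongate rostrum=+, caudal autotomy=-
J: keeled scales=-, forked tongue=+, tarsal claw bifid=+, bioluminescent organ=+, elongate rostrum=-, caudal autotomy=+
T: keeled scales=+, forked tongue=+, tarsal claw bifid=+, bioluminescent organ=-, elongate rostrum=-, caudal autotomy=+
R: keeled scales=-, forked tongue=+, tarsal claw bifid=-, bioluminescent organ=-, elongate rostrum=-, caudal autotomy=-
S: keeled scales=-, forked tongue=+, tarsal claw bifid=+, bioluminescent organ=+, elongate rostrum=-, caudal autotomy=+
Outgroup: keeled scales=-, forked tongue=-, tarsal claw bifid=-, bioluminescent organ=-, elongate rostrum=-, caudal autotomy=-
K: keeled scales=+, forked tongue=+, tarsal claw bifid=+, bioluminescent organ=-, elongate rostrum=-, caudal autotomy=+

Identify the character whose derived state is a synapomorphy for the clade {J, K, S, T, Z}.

tarsal claw bifid

The outgroup has state '-' for every character, so '+' is the derived state throughout.
keeled scales (derived state '+') is shared by K and T — a synapomorphy uniting that clade.
forked tongue (derived state '+') is shared by all ingroup taxa — unites the whole ingroup.
tarsal claw bifid: derived state '+' in J, K, S, T, and Z only — synapomorphy for {J, K, S, T, Z}.
bioluminescent organ: derived state '+' in J and S only — synapomorphy for {J, S}.
elongate rostrum: derived state '+' in Z only — an autapomorphy, so it tells us nothing about relationships among taxa.
Only J, K, S, and T show the derived state '+' for caudal autotomy, supporting them as a clade.
Most parsimonious ingroup topology: ((((S,J),(K,T)),Z),R).
The clade {J, K, S, T, Z} is supported by tarsal claw bifid: its derived state '+' occurs in exactly those taxa and in no other taxon (including the outgroup).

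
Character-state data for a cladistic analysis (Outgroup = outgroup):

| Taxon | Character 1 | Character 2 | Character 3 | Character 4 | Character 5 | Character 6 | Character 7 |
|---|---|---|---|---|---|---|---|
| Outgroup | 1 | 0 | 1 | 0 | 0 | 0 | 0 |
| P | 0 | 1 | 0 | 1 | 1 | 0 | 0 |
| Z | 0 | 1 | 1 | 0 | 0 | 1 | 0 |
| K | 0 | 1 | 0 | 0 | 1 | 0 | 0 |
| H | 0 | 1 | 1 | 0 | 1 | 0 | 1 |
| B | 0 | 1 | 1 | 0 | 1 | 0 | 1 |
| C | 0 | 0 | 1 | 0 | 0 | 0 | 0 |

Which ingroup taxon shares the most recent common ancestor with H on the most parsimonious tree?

Character polarity is set by the outgroup: the derived state is whichever differs from the outgroup's state, so for Character 1, Character 3 the derived state is '0', and for the remaining characters it is '1'.
Character 1 (derived state '0') is shared by all ingroup taxa — unites the whole ingroup.
Character 2 (derived state '1') is shared by B, H, K, P, and Z — a synapomorphy uniting that clade.
Character 3 (derived state '0') is shared by K and P — a synapomorphy uniting that clade.
Character 4: derived state '1' in P only — an autapomorphy, so it tells us nothing about relationships among taxa.
Character 5 (derived state '1') is shared by B, H, K, and P — a synapomorphy uniting that clade.
Character 6 (derived state '1') is unique to Z (autapomorphy; uninformative for grouping).
Character 7: derived state '1' in B and H only — synapomorphy for {B, H}.
Most parsimonious ingroup topology: ((((P,K),(H,B)),Z),C).
H and B form a cherry on this tree, so they are sister taxa.

B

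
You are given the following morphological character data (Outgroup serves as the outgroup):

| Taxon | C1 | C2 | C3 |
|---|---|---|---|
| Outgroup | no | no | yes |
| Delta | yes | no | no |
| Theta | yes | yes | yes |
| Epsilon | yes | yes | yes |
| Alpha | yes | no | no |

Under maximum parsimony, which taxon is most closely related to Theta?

Epsilon

Character polarity is set by the outgroup: the derived state is whichever differs from the outgroup's state, so for C3 the derived state is 'no', and for the remaining characters it is 'yes'.
All ingroup taxa share the derived state 'yes' for C1; it defines the ingroup but does not resolve relationships within it.
Only Epsilon and Theta show the derived state 'yes' for C2, supporting them as a clade.
C3 (derived state 'no') is shared by Alpha and Delta — a synapomorphy uniting that clade.
Most parsimonious ingroup topology: ((Delta,Alpha),(Theta,Epsilon)).
Theta and Epsilon form a cherry on this tree, so they are sister taxa.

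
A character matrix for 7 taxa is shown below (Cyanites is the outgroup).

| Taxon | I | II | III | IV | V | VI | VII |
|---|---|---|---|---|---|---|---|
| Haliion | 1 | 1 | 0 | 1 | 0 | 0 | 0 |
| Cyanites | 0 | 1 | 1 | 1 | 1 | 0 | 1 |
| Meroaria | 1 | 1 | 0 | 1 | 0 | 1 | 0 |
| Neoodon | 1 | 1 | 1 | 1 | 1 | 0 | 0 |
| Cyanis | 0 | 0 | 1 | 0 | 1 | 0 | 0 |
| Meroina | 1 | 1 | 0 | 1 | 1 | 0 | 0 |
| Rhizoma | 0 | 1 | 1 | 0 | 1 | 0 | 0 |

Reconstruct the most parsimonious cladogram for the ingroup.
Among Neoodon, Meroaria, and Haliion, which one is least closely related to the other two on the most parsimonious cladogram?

Neoodon

Character polarity is set by the outgroup: the derived state is whichever differs from the outgroup's state, so for II, III, IV, V, VII the derived state is '0', and for the remaining characters it is '1'.
Only Haliion, Meroaria, Meroina, and Neoodon show the derived state '1' for I, supporting them as a clade.
II: derived state '0' in Cyanis only — an autapomorphy, so it tells us nothing about relationships among taxa.
Only Haliion, Meroaria, and Meroina show the derived state '0' for III, supporting them as a clade.
IV: derived state '0' in Cyanis and Rhizoma only — synapomorphy for {Cyanis, Rhizoma}.
V (derived state '0') is shared by Haliion and Meroaria — a synapomorphy uniting that clade.
VI: derived state '1' in Meroaria only — an autapomorphy, so it tells us nothing about relationships among taxa.
All ingroup taxa share the derived state '0' for VII; it defines the ingroup but does not resolve relationships within it.
Most parsimonious ingroup topology: ((((Meroaria,Haliion),Meroina),Neoodon),(Rhizoma,Cyanis)).
Haliion and Meroaria share a more recent common ancestor with each other than either does with Neoodon, so Neoodon is the least closely related of the three.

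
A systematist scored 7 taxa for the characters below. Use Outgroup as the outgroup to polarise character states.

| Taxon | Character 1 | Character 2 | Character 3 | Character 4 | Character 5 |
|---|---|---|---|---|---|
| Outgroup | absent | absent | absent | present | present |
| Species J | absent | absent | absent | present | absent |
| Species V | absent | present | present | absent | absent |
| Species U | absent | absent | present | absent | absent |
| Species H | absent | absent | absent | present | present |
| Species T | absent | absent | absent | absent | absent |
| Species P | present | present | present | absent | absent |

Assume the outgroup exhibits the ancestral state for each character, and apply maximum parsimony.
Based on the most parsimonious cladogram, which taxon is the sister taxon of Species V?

Character polarity is set by the outgroup: the derived state is whichever differs from the outgroup's state, so for Character 4, Character 5 the derived state is 'absent', and for the remaining characters it is 'present'.
Character 1: derived state 'present' in Species P only — an autapomorphy, so it tells us nothing about relationships among taxa.
Character 2: derived state 'present' in Species P and Species V only — synapomorphy for {Species P, Species V}.
Character 3: derived state 'present' in Species P, Species U, and Species V only — synapomorphy for {Species P, Species U, Species V}.
Only Species P, Species T, Species U, and Species V show the derived state 'absent' for Character 4, supporting them as a clade.
Only Species J, Species P, Species T, Species U, and Species V show the derived state 'absent' for Character 5, supporting them as a clade.
Most parsimonious ingroup topology: ((Species J,(((Species V,Species P),Species U),Species T)),Species H).
Species V and Species P form a cherry on this tree, so they are sister taxa.

Species P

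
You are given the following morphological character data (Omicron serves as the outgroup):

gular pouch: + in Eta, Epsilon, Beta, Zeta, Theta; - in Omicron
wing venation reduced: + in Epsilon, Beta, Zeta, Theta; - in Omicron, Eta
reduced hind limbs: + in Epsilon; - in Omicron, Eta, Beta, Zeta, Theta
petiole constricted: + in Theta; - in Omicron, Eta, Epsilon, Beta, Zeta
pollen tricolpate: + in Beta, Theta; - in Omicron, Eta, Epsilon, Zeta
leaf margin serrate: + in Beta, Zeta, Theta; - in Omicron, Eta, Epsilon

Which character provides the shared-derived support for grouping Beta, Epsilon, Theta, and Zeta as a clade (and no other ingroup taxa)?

wing venation reduced

The outgroup has state '-' for every character, so '+' is the derived state throughout.
gular pouch (derived state '+') is shared by all ingroup taxa — unites the whole ingroup.
wing venation reduced (derived state '+') is shared by Beta, Epsilon, Theta, and Zeta — a synapomorphy uniting that clade.
reduced hind limbs: derived state '+' in Epsilon only — an autapomorphy, so it tells us nothing about relationships among taxa.
petiole constricted: derived state '+' in Theta only — an autapomorphy, so it tells us nothing about relationships among taxa.
pollen tricolpate (derived state '+') is shared by Beta and Theta — a synapomorphy uniting that clade.
leaf margin serrate: derived state '+' in Beta, Theta, and Zeta only — synapomorphy for {Beta, Theta, Zeta}.
Most parsimonious ingroup topology: (Eta,(Epsilon,((Beta,Theta),Zeta))).
The clade {Beta, Epsilon, Theta, Zeta} is supported by wing venation reduced: its derived state '+' occurs in exactly those taxa and in no other taxon (including the outgroup).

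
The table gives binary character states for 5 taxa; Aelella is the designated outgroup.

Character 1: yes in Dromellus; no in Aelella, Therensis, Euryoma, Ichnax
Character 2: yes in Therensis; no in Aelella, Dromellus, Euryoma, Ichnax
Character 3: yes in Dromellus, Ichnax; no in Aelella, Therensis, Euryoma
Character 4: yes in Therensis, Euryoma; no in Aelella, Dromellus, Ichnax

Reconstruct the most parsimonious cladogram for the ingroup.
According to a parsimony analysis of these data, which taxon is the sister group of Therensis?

The outgroup has state 'no' for every character, so 'yes' is the derived state throughout.
Character 1: derived state 'yes' in Dromellus only — an autapomorphy, so it tells us nothing about relationships among taxa.
Character 2 (derived state 'yes') is unique to Therensis (autapomorphy; uninformative for grouping).
Character 3 (derived state 'yes') is shared by Dromellus and Ichnax — a synapomorphy uniting that clade.
Only Euryoma and Therensis show the derived state 'yes' for Character 4, supporting them as a clade.
Most parsimonious ingroup topology: ((Therensis,Euryoma),(Dromellus,Ichnax)).
Therensis and Euryoma form a cherry on this tree, so they are sister taxa.

Euryoma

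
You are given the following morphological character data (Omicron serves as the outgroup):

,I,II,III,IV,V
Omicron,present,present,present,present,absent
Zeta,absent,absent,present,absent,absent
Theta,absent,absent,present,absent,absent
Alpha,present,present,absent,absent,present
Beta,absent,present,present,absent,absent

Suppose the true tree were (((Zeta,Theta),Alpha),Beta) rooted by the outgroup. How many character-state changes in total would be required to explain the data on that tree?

Map each character onto (((Zeta,Theta),Alpha),Beta) (rooted by Omicron) and count the minimum state changes it requires (Fitch parsimony):
I: 2; II: 1; III: 1; IV: 1; V: 1.
Total tree length = 6.

6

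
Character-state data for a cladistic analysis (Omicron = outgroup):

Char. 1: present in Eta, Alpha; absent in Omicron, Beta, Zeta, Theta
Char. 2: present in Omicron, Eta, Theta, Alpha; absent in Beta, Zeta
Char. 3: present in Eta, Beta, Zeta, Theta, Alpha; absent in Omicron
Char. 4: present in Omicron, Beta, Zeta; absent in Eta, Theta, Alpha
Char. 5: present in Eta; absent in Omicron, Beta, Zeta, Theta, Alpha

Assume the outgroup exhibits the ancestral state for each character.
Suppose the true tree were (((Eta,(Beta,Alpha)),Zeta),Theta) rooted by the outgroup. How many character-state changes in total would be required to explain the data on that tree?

9

Map each character onto (((Eta,(Beta,Alpha)),Zeta),Theta) (rooted by Omicron) and count the minimum state changes it requires (Fitch parsimony):
Char. 1: 2; Char. 2: 2; Char. 3: 1; Char. 4: 3; Char. 5: 1.
Total tree length = 9.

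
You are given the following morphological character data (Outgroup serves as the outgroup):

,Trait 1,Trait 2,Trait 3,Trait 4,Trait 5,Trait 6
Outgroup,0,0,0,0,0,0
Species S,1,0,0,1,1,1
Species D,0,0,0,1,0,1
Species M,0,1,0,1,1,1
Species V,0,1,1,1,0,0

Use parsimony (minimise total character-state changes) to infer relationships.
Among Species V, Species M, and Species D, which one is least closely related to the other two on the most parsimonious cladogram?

Species V

The outgroup has state '0' for every character, so '1' is the derived state throughout.
Trait 1: derived state '1' in Species S only — an autapomorphy, so it tells us nothing about relationships among taxa.
Trait 2 groups Species M and Species V, which is incompatible with the clades supported by the remaining characters; treating it as convergent (homoplasy) costs fewer steps than any alternative tree.
Trait 3: derived state '1' in Species V only — an autapomorphy, so it tells us nothing about relationships among taxa.
Trait 4 (derived state '1') is shared by all ingroup taxa — unites the whole ingroup.
Trait 5 (derived state '1') is shared by Species M and Species S — a synapomorphy uniting that clade.
Trait 6 (derived state '1') is shared by Species D, Species M, and Species S — a synapomorphy uniting that clade.
Most parsimonious ingroup topology: (((Species S,Species M),Species D),Species V).
Species D and Species M share a more recent common ancestor with each other than either does with Species V, so Species V is the least closely related of the three.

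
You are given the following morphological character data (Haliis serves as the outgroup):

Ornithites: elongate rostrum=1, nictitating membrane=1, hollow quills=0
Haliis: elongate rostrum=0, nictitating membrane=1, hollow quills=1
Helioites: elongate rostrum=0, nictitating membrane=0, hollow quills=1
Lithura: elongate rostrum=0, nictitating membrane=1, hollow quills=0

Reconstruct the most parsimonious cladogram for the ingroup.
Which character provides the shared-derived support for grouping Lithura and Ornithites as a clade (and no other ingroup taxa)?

Character polarity is set by the outgroup: the derived state is whichever differs from the outgroup's state, so for nictitating membrane, hollow quills the derived state is '0', and for the remaining characters it is '1'.
elongate rostrum: derived state '1' in Ornithites only — an autapomorphy, so it tells us nothing about relationships among taxa.
nictitating membrane: derived state '0' in Helioites only — an autapomorphy, so it tells us nothing about relationships among taxa.
hollow quills (derived state '0') is shared by Lithura and Ornithites — a synapomorphy uniting that clade.
Most parsimonious ingroup topology: ((Ornithites,Lithura),Helioites).
The clade {Lithura, Ornithites} is supported by hollow quills: its derived state '0' occurs in exactly those taxa and in no other taxon (including the outgroup).

hollow quills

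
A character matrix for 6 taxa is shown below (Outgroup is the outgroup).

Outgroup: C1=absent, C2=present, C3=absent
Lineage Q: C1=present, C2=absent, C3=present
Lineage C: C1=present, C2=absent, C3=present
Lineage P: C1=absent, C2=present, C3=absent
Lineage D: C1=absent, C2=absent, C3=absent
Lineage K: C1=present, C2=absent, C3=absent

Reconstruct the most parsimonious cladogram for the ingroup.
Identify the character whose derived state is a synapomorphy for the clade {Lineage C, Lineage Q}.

Character polarity is set by the outgroup: the derived state is whichever differs from the outgroup's state, so for C2 the derived state is 'absent', and for the remaining characters it is 'present'.
C1 (derived state 'present') is shared by Lineage C, Lineage K, and Lineage Q — a synapomorphy uniting that clade.
Only Lineage C, Lineage D, Lineage K, and Lineage Q show the derived state 'absent' for C2, supporting them as a clade.
C3 (derived state 'present') is shared by Lineage C and Lineage Q — a synapomorphy uniting that clade.
Most parsimonious ingroup topology: (((Lineage K,(Lineage C,Lineage Q)),Lineage D),Lineage P).
The clade {Lineage C, Lineage Q} is supported by C3: its derived state 'present' occurs in exactly those taxa and in no other taxon (including the outgroup).

C3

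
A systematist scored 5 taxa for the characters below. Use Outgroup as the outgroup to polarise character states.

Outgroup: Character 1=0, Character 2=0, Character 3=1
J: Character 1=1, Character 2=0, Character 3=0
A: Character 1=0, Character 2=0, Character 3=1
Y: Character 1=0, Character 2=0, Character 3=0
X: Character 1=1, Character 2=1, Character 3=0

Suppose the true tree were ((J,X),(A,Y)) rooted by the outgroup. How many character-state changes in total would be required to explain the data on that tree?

Map each character onto ((J,X),(A,Y)) (rooted by Outgroup) and count the minimum state changes it requires (Fitch parsimony):
Character 1: 1; Character 2: 1; Character 3: 2.
Total tree length = 4.

4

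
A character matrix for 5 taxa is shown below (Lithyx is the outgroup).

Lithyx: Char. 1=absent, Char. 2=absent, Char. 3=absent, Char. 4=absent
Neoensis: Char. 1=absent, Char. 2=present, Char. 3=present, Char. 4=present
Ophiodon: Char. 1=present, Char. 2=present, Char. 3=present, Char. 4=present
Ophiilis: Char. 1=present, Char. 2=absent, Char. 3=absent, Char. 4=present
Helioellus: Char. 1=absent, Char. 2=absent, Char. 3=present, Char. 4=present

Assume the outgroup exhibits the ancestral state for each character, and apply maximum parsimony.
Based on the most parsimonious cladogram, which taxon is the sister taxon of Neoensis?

The outgroup has state 'absent' for every character, so 'present' is the derived state throughout.
Char. 1 (state 'present') occurs in Ophiilis and Ophiodon but conflicts with the nesting implied by the other characters — most parsimoniously interpreted as homoplasy.
Char. 2: derived state 'present' in Neoensis and Ophiodon only — synapomorphy for {Neoensis, Ophiodon}.
Char. 3 (derived state 'present') is shared by Helioellus, Neoensis, and Ophiodon — a synapomorphy uniting that clade.
All ingroup taxa share the derived state 'present' for Char. 4; it defines the ingroup but does not resolve relationships within it.
Most parsimonious ingroup topology: (((Neoensis,Ophiodon),Helioellus),Ophiilis).
Neoensis and Ophiodon form a cherry on this tree, so they are sister taxa.

Ophiodon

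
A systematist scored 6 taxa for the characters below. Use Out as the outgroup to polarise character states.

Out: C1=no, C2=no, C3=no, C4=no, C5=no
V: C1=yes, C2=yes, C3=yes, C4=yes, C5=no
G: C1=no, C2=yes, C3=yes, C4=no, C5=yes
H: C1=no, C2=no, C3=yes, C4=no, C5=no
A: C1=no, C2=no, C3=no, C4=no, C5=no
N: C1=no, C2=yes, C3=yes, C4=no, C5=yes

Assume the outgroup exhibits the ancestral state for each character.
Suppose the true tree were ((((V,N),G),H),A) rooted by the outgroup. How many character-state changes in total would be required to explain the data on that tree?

6

Map each character onto ((((V,N),G),H),A) (rooted by Out) and count the minimum state changes it requires (Fitch parsimony):
C1: 1; C2: 1; C3: 1; C4: 1; C5: 2.
Total tree length = 6.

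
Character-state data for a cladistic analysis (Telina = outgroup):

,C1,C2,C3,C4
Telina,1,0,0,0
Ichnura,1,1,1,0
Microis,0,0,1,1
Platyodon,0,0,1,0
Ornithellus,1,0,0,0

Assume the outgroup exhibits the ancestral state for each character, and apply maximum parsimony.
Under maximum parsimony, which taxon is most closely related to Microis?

Character polarity is set by the outgroup: the derived state is whichever differs from the outgroup's state, so for C1 the derived state is '0', and for the remaining characters it is '1'.
Only Microis and Platyodon show the derived state '0' for C1, supporting them as a clade.
C2 (derived state '1') is unique to Ichnura (autapomorphy; uninformative for grouping).
C3: derived state '1' in Ichnura, Microis, and Platyodon only — synapomorphy for {Ichnura, Microis, Platyodon}.
C4: derived state '1' in Microis only — an autapomorphy, so it tells us nothing about relationships among taxa.
Most parsimonious ingroup topology: ((Ichnura,(Microis,Platyodon)),Ornithellus).
Microis and Platyodon form a cherry on this tree, so they are sister taxa.

Platyodon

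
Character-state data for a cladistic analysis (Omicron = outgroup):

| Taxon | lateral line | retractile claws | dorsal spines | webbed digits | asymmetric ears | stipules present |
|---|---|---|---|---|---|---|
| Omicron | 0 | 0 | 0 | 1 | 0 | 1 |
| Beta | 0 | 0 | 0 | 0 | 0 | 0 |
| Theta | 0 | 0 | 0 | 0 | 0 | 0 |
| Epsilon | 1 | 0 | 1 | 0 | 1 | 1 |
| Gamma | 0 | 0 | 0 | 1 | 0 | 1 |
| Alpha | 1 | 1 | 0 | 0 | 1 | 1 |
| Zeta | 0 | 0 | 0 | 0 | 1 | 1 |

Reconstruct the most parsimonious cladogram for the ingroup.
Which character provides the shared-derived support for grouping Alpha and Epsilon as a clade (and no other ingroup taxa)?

Character polarity is set by the outgroup: the derived state is whichever differs from the outgroup's state, so for webbed digits, stipules present the derived state is '0', and for the remaining characters it is '1'.
lateral line (derived state '1') is shared by Alpha and Epsilon — a synapomorphy uniting that clade.
retractile claws: derived state '1' in Alpha only — an autapomorphy, so it tells us nothing about relationships among taxa.
dorsal spines: derived state '1' in Epsilon only — an autapomorphy, so it tells us nothing about relationships among taxa.
Only Alpha, Beta, Epsilon, Theta, and Zeta show the derived state '0' for webbed digits, supporting them as a clade.
asymmetric ears: derived state '1' in Alpha, Epsilon, and Zeta only — synapomorphy for {Alpha, Epsilon, Zeta}.
stipules present: derived state '0' in Beta and Theta only — synapomorphy for {Beta, Theta}.
Most parsimonious ingroup topology: (((Beta,Theta),((Epsilon,Alpha),Zeta)),Gamma).
The clade {Alpha, Epsilon} is supported by lateral line: its derived state '1' occurs in exactly those taxa and in no other taxon (including the outgroup).

lateral line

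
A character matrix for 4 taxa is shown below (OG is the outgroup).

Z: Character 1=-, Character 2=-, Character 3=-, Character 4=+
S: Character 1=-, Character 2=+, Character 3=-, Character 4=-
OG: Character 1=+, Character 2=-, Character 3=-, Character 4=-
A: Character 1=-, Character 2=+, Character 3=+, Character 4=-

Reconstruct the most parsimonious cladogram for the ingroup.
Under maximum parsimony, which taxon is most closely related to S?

Character polarity is set by the outgroup: the derived state is whichever differs from the outgroup's state, so for Character 1 the derived state is '-', and for the remaining characters it is '+'.
Character 1 (derived state '-') is shared by all ingroup taxa — unites the whole ingroup.
Character 2: derived state '+' in A and S only — synapomorphy for {A, S}.
Character 3: derived state '+' in A only — an autapomorphy, so it tells us nothing about relationships among taxa.
Character 4: derived state '+' in Z only — an autapomorphy, so it tells us nothing about relationships among taxa.
Most parsimonious ingroup topology: (Z,(A,S)).
S and A form a cherry on this tree, so they are sister taxa.

A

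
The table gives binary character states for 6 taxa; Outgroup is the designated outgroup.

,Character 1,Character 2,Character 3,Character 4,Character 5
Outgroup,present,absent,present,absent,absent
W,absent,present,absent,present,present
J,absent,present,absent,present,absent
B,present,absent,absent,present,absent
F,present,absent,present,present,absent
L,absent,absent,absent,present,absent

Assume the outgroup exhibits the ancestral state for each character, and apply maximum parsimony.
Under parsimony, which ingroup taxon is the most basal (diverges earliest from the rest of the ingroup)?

F

Character polarity is set by the outgroup: the derived state is whichever differs from the outgroup's state, so for Character 1, Character 3 the derived state is 'absent', and for the remaining characters it is 'present'.
Character 1: derived state 'absent' in J, L, and W only — synapomorphy for {J, L, W}.
Only J and W show the derived state 'present' for Character 2, supporting them as a clade.
Character 3 (derived state 'absent') is shared by B, J, L, and W — a synapomorphy uniting that clade.
Character 4 (derived state 'present') is shared by all ingroup taxa — unites the whole ingroup.
Character 5: derived state 'present' in W only — an autapomorphy, so it tells us nothing about relationships among taxa.
Most parsimonious ingroup topology: ((((W,J),L),B),F).
F is sister to the clade containing all other ingroup taxa, so it is the earliest-diverging (most basal) ingroup lineage.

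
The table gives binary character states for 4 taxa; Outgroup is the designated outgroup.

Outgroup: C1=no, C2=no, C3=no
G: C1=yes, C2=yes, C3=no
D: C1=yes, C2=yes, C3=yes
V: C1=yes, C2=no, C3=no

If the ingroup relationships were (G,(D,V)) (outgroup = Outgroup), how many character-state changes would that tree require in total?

Map each character onto (G,(D,V)) (rooted by Outgroup) and count the minimum state changes it requires (Fitch parsimony):
C1: 1; C2: 2; C3: 1.
Total tree length = 4.

4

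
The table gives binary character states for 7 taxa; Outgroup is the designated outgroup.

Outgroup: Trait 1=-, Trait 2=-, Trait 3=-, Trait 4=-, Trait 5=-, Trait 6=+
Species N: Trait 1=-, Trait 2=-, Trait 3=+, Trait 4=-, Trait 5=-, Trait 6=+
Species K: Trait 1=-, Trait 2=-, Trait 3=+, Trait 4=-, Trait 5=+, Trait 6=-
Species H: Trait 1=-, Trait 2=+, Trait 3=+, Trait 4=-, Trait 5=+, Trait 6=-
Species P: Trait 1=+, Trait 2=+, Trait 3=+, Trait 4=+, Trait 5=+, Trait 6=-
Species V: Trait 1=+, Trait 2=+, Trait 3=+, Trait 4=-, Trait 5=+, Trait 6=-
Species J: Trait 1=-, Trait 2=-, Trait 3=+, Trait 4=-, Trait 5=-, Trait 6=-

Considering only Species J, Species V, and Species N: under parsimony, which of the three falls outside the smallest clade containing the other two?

Character polarity is set by the outgroup: the derived state is whichever differs from the outgroup's state, so for Trait 6 the derived state is '-', and for the remaining characters it is '+'.
Trait 1: derived state '+' in Species P and Species V only — synapomorphy for {Species P, Species V}.
Trait 2: derived state '+' in Species H, Species P, and Species V only — synapomorphy for {Species H, Species P, Species V}.
Trait 3 (derived state '+') is shared by all ingroup taxa — unites the whole ingroup.
Trait 4 (derived state '+') is unique to Species P (autapomorphy; uninformative for grouping).
Only Species H, Species K, Species P, and Species V show the derived state '+' for Trait 5, supporting them as a clade.
Only Species H, Species J, Species K, Species P, and Species V show the derived state '-' for Trait 6, supporting them as a clade.
Most parsimonious ingroup topology: (Species N,((Species K,(Species H,(Species P,Species V))),Species J)).
Species V and Species J share a more recent common ancestor with each other than either does with Species N, so Species N is the least closely related of the three.

Species N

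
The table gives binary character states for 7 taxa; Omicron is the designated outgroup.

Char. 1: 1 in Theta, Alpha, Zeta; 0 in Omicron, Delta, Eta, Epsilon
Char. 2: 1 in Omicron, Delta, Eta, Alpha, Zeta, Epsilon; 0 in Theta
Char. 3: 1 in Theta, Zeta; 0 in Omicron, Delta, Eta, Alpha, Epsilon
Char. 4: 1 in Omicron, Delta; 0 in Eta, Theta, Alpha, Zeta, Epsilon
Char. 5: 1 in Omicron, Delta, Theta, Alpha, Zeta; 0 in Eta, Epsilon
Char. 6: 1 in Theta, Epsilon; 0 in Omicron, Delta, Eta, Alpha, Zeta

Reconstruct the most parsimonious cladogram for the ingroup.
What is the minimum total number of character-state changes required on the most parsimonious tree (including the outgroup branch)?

Character polarity is set by the outgroup: the derived state is whichever differs from the outgroup's state, so for Char. 2, Char. 4, Char. 5 the derived state is '0', and for the remaining characters it is '1'.
Only Alpha, Theta, and Zeta show the derived state '1' for Char. 1, supporting them as a clade.
Char. 2: derived state '0' in Theta only — an autapomorphy, so it tells us nothing about relationships among taxa.
Char. 3: derived state '1' in Theta and Zeta only — synapomorphy for {Theta, Zeta}.
Char. 4 (derived state '0') is shared by Alpha, Epsilon, Eta, Theta, and Zeta — a synapomorphy uniting that clade.
Char. 5 (derived state '0') is shared by Epsilon and Eta — a synapomorphy uniting that clade.
Char. 6 (state '1') occurs in Epsilon and Theta but conflicts with the nesting implied by the other characters — most parsimoniously interpreted as homoplasy.
Most parsimonious ingroup topology: (Delta,((Eta,Epsilon),((Theta,Zeta),Alpha))).
Changes per character on this tree: Char. 1: 1; Char. 2: 1; Char. 3: 1; Char. 4: 1; Char. 5: 1; Char. 6: 2.
Total = 7.

7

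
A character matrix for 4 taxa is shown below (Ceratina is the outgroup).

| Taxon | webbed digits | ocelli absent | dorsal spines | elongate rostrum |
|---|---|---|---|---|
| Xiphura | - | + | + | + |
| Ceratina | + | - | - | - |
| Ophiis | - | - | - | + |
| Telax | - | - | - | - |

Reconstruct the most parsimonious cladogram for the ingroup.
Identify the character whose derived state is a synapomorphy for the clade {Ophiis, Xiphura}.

elongate rostrum

Character polarity is set by the outgroup: the derived state is whichever differs from the outgroup's state, so for webbed digits the derived state is '-', and for the remaining characters it is '+'.
All ingroup taxa share the derived state '-' for webbed digits; it defines the ingroup but does not resolve relationships within it.
ocelli absent: derived state '+' in Xiphura only — an autapomorphy, so it tells us nothing about relationships among taxa.
dorsal spines (derived state '+') is unique to Xiphura (autapomorphy; uninformative for grouping).
elongate rostrum (derived state '+') is shared by Ophiis and Xiphura — a synapomorphy uniting that clade.
Most parsimonious ingroup topology: ((Xiphura,Ophiis),Telax).
The clade {Ophiis, Xiphura} is supported by elongate rostrum: its derived state '+' occurs in exactly those taxa and in no other taxon (including the outgroup).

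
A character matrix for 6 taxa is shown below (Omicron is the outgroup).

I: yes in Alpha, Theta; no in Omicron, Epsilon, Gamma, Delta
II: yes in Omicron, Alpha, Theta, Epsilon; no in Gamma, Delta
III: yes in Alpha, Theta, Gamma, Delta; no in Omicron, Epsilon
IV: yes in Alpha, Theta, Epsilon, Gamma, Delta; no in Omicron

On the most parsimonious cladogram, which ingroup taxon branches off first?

Epsilon

Character polarity is set by the outgroup: the derived state is whichever differs from the outgroup's state, so for II the derived state is 'no', and for the remaining characters it is 'yes'.
I (derived state 'yes') is shared by Alpha and Theta — a synapomorphy uniting that clade.
II: derived state 'no' in Delta and Gamma only — synapomorphy for {Delta, Gamma}.
III: derived state 'yes' in Alpha, Delta, Gamma, and Theta only — synapomorphy for {Alpha, Delta, Gamma, Theta}.
All ingroup taxa share the derived state 'yes' for IV; it defines the ingroup but does not resolve relationships within it.
Most parsimonious ingroup topology: (((Alpha,Theta),(Gamma,Delta)),Epsilon).
Epsilon is sister to the clade containing all other ingroup taxa, so it is the earliest-diverging (most basal) ingroup lineage.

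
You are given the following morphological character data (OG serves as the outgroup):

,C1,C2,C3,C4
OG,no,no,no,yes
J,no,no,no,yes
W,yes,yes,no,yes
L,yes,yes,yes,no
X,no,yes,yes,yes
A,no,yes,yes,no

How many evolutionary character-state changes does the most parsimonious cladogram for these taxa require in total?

5

Character polarity is set by the outgroup: the derived state is whichever differs from the outgroup's state, so for C4 the derived state is 'no', and for the remaining characters it is 'yes'.
C1 groups L and W, which is incompatible with the clades supported by the remaining characters; treating it as convergent (homoplasy) costs fewer steps than any alternative tree.
C2 (derived state 'yes') is shared by A, L, W, and X — a synapomorphy uniting that clade.
C3: derived state 'yes' in A, L, and X only — synapomorphy for {A, L, X}.
C4: derived state 'no' in A and L only — synapomorphy for {A, L}.
Most parsimonious ingroup topology: (J,(W,((L,A),X))).
Changes per character on this tree: C1: 2; C2: 1; C3: 1; C4: 1.
Total = 5.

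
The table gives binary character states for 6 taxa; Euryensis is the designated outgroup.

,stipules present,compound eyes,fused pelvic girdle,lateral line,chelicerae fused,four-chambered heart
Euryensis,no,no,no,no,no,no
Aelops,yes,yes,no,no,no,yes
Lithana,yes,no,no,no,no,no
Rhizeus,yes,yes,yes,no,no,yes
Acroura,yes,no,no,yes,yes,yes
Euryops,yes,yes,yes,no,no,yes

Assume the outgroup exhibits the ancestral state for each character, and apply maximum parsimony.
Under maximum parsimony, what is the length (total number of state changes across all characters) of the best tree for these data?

The outgroup has state 'no' for every character, so 'yes' is the derived state throughout.
All ingroup taxa share the derived state 'yes' for stipules present; it defines the ingroup but does not resolve relationships within it.
compound eyes (derived state 'yes') is shared by Aelops, Euryops, and Rhizeus — a synapomorphy uniting that clade.
fused pelvic girdle: derived state 'yes' in Euryops and Rhizeus only — synapomorphy for {Euryops, Rhizeus}.
lateral line (derived state 'yes') is unique to Acroura (autapomorphy; uninformative for grouping).
chelicerae fused (derived state 'yes') is unique to Acroura (autapomorphy; uninformative for grouping).
Only Acroura, Aelops, Euryops, and Rhizeus show the derived state 'yes' for four-chambered heart, supporting them as a clade.
Most parsimonious ingroup topology: (((Aelops,(Rhizeus,Euryops)),Acroura),Lithana).
Changes per character on this tree: stipules present: 1; compound eyes: 1; fused pelvic girdle: 1; lateral line: 1; chelicerae fused: 1; four-chambered heart: 1.
Total = 6.

6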